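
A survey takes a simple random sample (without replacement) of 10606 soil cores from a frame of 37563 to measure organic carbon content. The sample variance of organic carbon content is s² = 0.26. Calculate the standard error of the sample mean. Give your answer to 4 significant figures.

Under SRS without replacement, Var(ȳ) = (1 − f)·s²/n with f = n/N = 10606/37563 = 0.28235231.
Var(ȳ) = (1 − 0.28235231)·0.26/10606 = 0.71764769·2.4514426 × 10^-5 = 1.7592721 × 10^-5.
SE(ȳ) = √(1.7592721 × 10^-5) = 0.004194.

0.004194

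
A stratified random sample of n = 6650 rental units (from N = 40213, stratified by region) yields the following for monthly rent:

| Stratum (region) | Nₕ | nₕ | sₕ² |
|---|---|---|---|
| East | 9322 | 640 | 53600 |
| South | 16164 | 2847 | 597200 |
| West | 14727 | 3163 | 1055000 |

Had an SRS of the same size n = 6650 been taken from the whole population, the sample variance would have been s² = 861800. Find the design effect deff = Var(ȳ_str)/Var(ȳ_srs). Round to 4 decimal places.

0.6217

Var(ȳ_str) = Σ Wₕ²(1−fₕ)sₕ²/nₕ with Wₕ = Nₕ/40213:
  East: (9322/40213)²·(1−640/9322)·53600/640 = 4.1916088
  South: (16164/40213)²·(1−2847/16164)·597200/2847 = 27.922521
  West: (14727/40213)²·(1−3163/14727)·1055000/3163 = 35.127132
  → Var(ȳ_str) = 67.241262.
Var(ȳ_srs) = (1 − 6650/40213)·861800/6650 = 108.1631.
deff = 67.241262 / 108.1631 = 0.6217.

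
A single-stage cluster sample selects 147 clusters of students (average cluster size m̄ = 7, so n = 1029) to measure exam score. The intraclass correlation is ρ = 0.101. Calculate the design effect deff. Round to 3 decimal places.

1.606

deff = 1 + (7 − 1)·0.101 = 1 + 0.606 = 1.606.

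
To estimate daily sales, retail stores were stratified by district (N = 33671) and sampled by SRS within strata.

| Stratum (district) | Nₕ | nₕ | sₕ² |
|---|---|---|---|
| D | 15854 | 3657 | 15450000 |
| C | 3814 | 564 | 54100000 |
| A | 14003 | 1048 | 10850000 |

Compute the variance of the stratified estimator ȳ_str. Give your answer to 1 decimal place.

3425.9

Var(ȳ_str) = Σₕ Wₕ²(1 − fₕ)sₕ²/nₕ with Wₕ = Nₕ/N, N = 33671.
D: Wₕ = 0.47085029; term = 0.47085029²·(1 − 0.23066734)·15450000/3657 = 720.58194.
C: Wₕ = 0.11327255; term = 0.11327255²·(1 − 0.14787625)·54100000/564 = 1048.7457.
A: Wₕ = 0.41587716; term = 0.41587716²·(1 − 0.07484111)·10850000/1048 = 1656.5896.
Sum = 3425.9172.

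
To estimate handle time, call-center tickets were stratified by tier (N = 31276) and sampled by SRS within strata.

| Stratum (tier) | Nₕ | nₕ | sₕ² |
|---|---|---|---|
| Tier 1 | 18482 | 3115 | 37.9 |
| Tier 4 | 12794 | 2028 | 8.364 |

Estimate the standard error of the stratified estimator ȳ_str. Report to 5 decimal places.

Var(ȳ_str) = Σₕ Wₕ²(1 − fₕ)sₕ²/nₕ with Wₕ = Nₕ/N, N = 31276.
Tier 1: Wₕ = 0.59093234; term = 0.59093234²·(1 − 0.16854237)·37.9/3115 = 0.0035326191.
Tier 4: Wₕ = 0.40906766; term = 0.40906766²·(1 − 0.15851180)·8.364/2028 = 5.8074354 × 10^-4.
Sum = 0.0041133626.
SE = √(0.0041133626) = 0.06414.

0.06414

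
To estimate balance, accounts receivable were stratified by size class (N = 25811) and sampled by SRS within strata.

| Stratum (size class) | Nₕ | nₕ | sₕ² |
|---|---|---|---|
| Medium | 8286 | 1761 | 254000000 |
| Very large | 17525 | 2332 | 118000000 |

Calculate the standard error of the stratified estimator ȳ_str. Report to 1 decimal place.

Var(ȳ_str) = Σₕ Wₕ²(1 − fₕ)sₕ²/nₕ with Wₕ = Nₕ/N, N = 25811.
Medium: Wₕ = 0.32102592; term = 0.32102592²·(1 − 0.21252715)·254000000/1761 = 11705.505.
Very large: Wₕ = 0.67897408; term = 0.67897408²·(1 − 0.13306705)·118000000/2332 = 20222.99.
Sum = 31928.495.
SE = √(31928.495) = 178.7.

178.7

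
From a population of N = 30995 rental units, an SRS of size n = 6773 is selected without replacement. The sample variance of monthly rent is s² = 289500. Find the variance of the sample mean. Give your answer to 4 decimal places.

33.4030

Under SRS without replacement, Var(ȳ) = (1 − f)·s²/n with f = n/N = 6773/30995 = 0.21851912.
Var(ȳ) = (1 − 0.21851912)·289500/6773 = 0.78148088·42.743245 = 33.403029.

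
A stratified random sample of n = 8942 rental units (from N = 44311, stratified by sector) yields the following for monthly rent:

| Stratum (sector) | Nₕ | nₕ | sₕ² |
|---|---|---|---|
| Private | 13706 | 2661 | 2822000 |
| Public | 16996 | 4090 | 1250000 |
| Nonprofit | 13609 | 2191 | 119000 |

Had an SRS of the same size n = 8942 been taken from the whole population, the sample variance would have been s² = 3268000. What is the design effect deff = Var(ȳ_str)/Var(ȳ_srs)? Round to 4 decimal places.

Var(ȳ_str) = Σ Wₕ²(1−fₕ)sₕ²/nₕ with Wₕ = Nₕ/44311:
  Private: (13706/44311)²·(1−2661/13706)·2822000/2661 = 81.764631
  Public: (16996/44311)²·(1−4090/16996)·1250000/4090 = 34.143024
  Nonprofit: (13609/44311)²·(1−2191/13609)·119000/2191 = 4.29831
  → Var(ȳ_str) = 120.20597.
Var(ȳ_srs) = (1 − 8942/44311)·3268000/8942 = 291.7149.
deff = 120.20597 / 291.7149 = 0.4121.

0.4121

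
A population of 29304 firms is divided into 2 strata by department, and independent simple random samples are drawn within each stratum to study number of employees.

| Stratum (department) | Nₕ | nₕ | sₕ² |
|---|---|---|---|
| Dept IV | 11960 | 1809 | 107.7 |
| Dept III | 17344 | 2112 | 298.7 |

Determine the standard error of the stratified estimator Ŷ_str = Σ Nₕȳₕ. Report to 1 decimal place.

Var(Ŷ_str) = Σₕ Nₕ²(1 − fₕ)sₕ²/nₕ.
Dept IV: 11960²·(1 − 1809/11960)·107.7/1809 = 7.2279834 × 10^6.
Dept III: 17344²·(1 − 2112/17344)·298.7/2112 = 3.7363496 × 10^7.
Sum = 4.4591479 × 10^7.
SE = √(4.4591479 × 10^7) = 6677.7.

6677.7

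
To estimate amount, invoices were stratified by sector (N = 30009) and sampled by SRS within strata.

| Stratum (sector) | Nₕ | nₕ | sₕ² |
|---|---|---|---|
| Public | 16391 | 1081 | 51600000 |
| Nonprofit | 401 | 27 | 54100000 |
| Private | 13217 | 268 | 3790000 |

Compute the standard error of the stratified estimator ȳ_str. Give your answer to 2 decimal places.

Var(ȳ_str) = Σₕ Wₕ²(1 − fₕ)sₕ²/nₕ with Wₕ = Nₕ/N, N = 30009.
Public: Wₕ = 0.54620281; term = 0.54620281²·(1 − 0.06595083)·51600000/1081 = 13301.53.
Nonprofit: Wₕ = 0.01336266; term = 0.01336266²·(1 − 0.06733167)·54100000/27 = 333.69249.
Private: Wₕ = 0.44043454; term = 0.44043454²·(1 − 0.02027692)·3790000/268 = 2687.6362.
Sum = 16322.859.
SE = √(16322.859) = 127.76.

127.76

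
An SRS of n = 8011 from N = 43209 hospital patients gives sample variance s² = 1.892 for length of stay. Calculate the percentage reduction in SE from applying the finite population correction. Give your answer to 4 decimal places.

9.7449

f = n/N = 8011/43209 = 0.18540119.
SE_no-fpc = √(s²/n) = 0.015367995; SE_fpc = √((1−f)s²/n) = 0.013870403.
Ratio = √(1−f) = 0.90255128. Reduction = 100·(1 − 0.90255128) = 9.7449%.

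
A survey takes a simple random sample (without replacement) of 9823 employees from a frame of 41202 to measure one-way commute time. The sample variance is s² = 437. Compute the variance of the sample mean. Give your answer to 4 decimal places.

Under SRS without replacement, Var(ȳ) = (1 − f)·s²/n with f = n/N = 9823/41202 = 0.23841076.
Var(ȳ) = (1 − 0.23841076)·437/9823 = 0.76158924·0.044487427 = 0.033881146.

0.0339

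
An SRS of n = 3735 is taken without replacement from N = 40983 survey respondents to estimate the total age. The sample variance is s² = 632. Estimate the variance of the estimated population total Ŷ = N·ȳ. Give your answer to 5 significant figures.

2.5831 × 10^8

Var(Ŷ) = N²·Var(ȳ) = N²·(1 − n/N)·s²/n.
f = 3735/40983 = 0.09113535; Var(ȳ) = 0.90886465·632/3735 = 0.15378915.
Var(Ŷ) = 40983² · 0.15378915 = 2.5830522 × 10^8.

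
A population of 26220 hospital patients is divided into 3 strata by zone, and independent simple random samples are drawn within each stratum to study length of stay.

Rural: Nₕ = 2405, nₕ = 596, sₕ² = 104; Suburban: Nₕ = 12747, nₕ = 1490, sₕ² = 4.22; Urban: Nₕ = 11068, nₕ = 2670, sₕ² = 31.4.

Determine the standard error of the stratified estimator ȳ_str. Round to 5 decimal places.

0.05732

Var(ȳ_str) = Σₕ Wₕ²(1 − fₕ)sₕ²/nₕ with Wₕ = Nₕ/N, N = 26220.
Rural: Wₕ = 0.09172387; term = 0.09172387²·(1 − 0.24781705)·104/596 = 0.0011042702.
Suburban: Wₕ = 0.48615561; term = 0.48615561²·(1 − 0.11689025)·4.22/1490 = 5.9114151 × 10^-4.
Urban: Wₕ = 0.42212052; term = 0.42212052²·(1 − 0.24123600)·31.4/2670 = 0.0015900033.
Sum = 0.003285415.
SE = √(0.003285415) = 0.05732.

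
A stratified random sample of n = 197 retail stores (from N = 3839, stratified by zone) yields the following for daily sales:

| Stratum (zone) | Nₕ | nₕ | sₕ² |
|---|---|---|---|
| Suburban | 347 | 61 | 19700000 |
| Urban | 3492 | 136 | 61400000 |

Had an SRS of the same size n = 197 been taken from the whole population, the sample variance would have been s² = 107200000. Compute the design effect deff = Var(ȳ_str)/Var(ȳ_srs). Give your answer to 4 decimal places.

Var(ȳ_str) = Σ Wₕ²(1−fₕ)sₕ²/nₕ with Wₕ = Nₕ/3839:
  Suburban: (347/3839)²·(1−61/347)·19700000/61 = 2174.6816
  Urban: (3492/3839)²·(1−136/3492)·61400000/136 = 358995.85
  → Var(ȳ_str) = 361170.53.
Var(ȳ_srs) = (1 − 197/3839)·107200000/197 = 516238.5.
deff = 361170.53 / 516238.5 = 0.6996.

0.6996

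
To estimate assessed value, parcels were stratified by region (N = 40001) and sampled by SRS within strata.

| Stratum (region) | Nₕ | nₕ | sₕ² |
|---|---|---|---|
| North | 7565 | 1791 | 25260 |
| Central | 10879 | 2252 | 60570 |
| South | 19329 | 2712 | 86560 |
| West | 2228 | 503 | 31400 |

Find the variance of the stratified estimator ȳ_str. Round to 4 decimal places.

Var(ȳ_str) = Σₕ Wₕ²(1 − fₕ)sₕ²/nₕ with Wₕ = Nₕ/N, N = 40001.
North: Wₕ = 0.18912027; term = 0.18912027²·(1 − 0.23674818)·25260/1791 = 0.38501866.
Central: Wₕ = 0.27196820; term = 0.27196820²·(1 − 0.20700432)·60570/2252 = 1.5775977.
South: Wₕ = 0.48321292; term = 0.48321292²·(1 − 0.14030731)·86560/2712 = 6.4068989.
West: Wₕ = 0.05569861; term = 0.05569861²·(1 − 0.22576302)·31400/503 = 0.14994233.
Sum = 8.5194576.

8.5195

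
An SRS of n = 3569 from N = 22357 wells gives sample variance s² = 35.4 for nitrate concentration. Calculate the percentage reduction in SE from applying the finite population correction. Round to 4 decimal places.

f = n/N = 3569/22357 = 0.15963680.
SE_no-fpc = √(s²/n) = 0.099592895; SE_fpc = √((1−f)s²/n) = 0.091298127.
Ratio = √(1−f) = 0.91671326. Reduction = 100·(1 − 0.91671326) = 8.3287%.

8.3287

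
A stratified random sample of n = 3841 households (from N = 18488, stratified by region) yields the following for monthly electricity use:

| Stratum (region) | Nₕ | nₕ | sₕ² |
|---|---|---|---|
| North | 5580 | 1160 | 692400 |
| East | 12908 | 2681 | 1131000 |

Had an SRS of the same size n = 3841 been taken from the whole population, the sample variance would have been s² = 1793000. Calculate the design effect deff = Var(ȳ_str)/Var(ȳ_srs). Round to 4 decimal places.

Var(ȳ_str) = Σ Wₕ²(1−fₕ)sₕ²/nₕ with Wₕ = Nₕ/18488:
  North: (5580/18488)²·(1−1160/5580)·692400/1160 = 43.070079
  East: (12908/18488)²·(1−2681/12908)·1131000/2681 = 162.92703
  → Var(ȳ_str) = 205.99711.
Var(ȳ_srs) = (1 − 3841/18488)·1793000/3841 = 369.82369.
deff = 205.99711 / 369.82369 = 0.5570.

0.5570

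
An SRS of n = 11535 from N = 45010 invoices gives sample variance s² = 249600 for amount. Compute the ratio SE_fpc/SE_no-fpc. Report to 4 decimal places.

0.8624

f = n/N = 11535/45010 = 0.25627638.
SE_no-fpc = √(s²/n) = 4.6517192; SE_fpc = √((1−f)s²/n) = 4.0116153.
Ratio = √(1−f) = 0.86239412.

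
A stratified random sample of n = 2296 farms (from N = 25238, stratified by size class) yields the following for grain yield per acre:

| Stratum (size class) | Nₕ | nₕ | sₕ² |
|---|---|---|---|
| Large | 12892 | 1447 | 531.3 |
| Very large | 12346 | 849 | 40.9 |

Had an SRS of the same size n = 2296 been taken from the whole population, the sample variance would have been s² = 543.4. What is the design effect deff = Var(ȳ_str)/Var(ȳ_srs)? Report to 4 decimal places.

0.4452

Var(ȳ_str) = Σ Wₕ²(1−fₕ)sₕ²/nₕ with Wₕ = Nₕ/25238:
  Large: (12892/25238)²·(1−1447/12892)·531.3/1447 = 0.085054541
  Very large: (12346/25238)²·(1−849/12346)·40.9/849 = 0.010735358
  → Var(ȳ_str) = 0.095789899.
Var(ȳ_srs) = (1 − 2296/25238)·543.4/2296 = 0.21514145.
deff = 0.095789899 / 0.21514145 = 0.4452.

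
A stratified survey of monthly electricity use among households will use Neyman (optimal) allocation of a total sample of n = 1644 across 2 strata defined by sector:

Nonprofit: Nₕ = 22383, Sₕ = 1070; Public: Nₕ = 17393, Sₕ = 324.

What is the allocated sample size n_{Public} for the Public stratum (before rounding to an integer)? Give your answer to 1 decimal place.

313.1

Neyman allocation: nₕ = n·NₕSₕ / Σⱼ NⱼSⱼ.
Σ NⱼSⱼ = 22383·1070 + 17393·324 = 2.9585142 × 10^7.
n_{Public} = 1644·17393·324 / (2.9585142 × 10^7) = 313.1.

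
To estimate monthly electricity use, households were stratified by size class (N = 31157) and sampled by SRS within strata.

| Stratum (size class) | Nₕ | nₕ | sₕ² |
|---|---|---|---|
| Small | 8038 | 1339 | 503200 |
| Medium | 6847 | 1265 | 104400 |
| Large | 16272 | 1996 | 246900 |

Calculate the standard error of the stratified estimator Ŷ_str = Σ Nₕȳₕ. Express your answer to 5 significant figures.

Var(Ŷ_str) = Σₕ Nₕ²(1 − fₕ)sₕ²/nₕ.
Small: 8038²·(1 − 1339/8038)·503200/1339 = 2.0235691 × 10^10.
Medium: 6847²·(1 − 1265/6847)·104400/1265 = 3.1542792 × 10^9.
Large: 16272²·(1 − 1996/16272)·246900/1996 = 2.873479 × 10^10.
Sum = 5.212476 × 10^10.
SE = √(5.212476 × 10^10) = 228310.

228310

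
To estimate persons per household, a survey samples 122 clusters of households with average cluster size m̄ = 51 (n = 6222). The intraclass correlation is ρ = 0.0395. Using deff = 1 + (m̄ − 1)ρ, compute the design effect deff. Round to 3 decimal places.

deff = 1 + (51 − 1)·0.0395 = 1 + 1.975 = 2.975.

2.975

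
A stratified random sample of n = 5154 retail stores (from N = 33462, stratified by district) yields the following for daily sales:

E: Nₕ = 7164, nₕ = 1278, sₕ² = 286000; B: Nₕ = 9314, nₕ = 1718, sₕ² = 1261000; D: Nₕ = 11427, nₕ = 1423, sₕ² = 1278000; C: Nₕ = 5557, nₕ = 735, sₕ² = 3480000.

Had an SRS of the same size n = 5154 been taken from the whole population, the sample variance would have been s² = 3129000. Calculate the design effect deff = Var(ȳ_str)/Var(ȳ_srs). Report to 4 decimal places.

0.5059

Var(ȳ_str) = Σ Wₕ²(1−fₕ)sₕ²/nₕ with Wₕ = Nₕ/33462:
  E: (7164/33462)²·(1−1278/7164)·286000/1278 = 8.4276642
  B: (9314/33462)²·(1−1718/9314)·1261000/1718 = 46.377713
  D: (11427/33462)²·(1−1423/11427)·1278000/1423 = 91.691288
  C: (5557/33462)²·(1−735/5557)·3480000/735 = 113.30673
  → Var(ȳ_str) = 259.8034.
Var(ȳ_srs) = (1 − 5154/33462)·3129000/5154 = 513.59223.
deff = 259.8034 / 513.59223 = 0.5059.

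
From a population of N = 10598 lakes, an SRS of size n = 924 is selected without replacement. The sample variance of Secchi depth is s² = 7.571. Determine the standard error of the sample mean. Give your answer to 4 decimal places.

Under SRS without replacement, Var(ȳ) = (1 − f)·s²/n with f = n/N = 924/10598 = 0.08718626.
Var(ȳ) = (1 − 0.08718626)·7.571/924 = 0.91281374·0.0081937229 = 0.0074793429.
SE(ȳ) = √(0.0074793429) = 0.0865.

0.0865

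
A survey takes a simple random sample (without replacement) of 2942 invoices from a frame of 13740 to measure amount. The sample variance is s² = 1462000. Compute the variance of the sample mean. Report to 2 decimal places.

Under SRS without replacement, Var(ȳ) = (1 − f)·s²/n with f = n/N = 2942/13740 = 0.21411936.
Var(ȳ) = (1 − 0.21411936)·1462000/2942 = 0.78588064·496.94086 = 390.5362.

390.54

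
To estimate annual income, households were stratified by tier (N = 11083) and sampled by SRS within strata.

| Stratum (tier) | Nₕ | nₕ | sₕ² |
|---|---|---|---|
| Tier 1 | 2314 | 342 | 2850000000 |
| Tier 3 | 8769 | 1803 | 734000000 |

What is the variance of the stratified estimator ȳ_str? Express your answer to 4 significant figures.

Var(ȳ_str) = Σₕ Wₕ²(1 − fₕ)sₕ²/nₕ with Wₕ = Nₕ/N, N = 11083.
Tier 1: Wₕ = 0.20878823; term = 0.20878823²·(1 − 0.14779602)·2850000000/342 = 309581.04.
Tier 3: Wₕ = 0.79121177; term = 0.79121177²·(1 − 0.20561067)·734000000/1803 = 202450.66.
Sum = 512031.7.

512000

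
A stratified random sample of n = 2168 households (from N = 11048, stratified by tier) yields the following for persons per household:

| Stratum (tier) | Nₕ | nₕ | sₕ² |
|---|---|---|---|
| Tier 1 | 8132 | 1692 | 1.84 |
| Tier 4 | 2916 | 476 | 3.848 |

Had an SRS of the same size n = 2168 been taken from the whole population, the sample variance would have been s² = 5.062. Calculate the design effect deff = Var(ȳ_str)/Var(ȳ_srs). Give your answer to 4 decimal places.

0.4997

Var(ȳ_str) = Σ Wₕ²(1−fₕ)sₕ²/nₕ with Wₕ = Nₕ/11048:
  Tier 1: (8132/11048)²·(1−1692/8132)·1.84/1692 = 4.6658779 × 10^-4
  Tier 4: (2916/11048)²·(1−476/2916)·3.848/476 = 4.7123564 × 10^-4
  → Var(ȳ_str) = 9.3782343 × 10^-4.
Var(ȳ_srs) = (1 − 2168/11048)·5.062/2168 = 0.0018766884.
deff = (9.3782343 × 10^-4) / 0.0018766884 = 0.4997.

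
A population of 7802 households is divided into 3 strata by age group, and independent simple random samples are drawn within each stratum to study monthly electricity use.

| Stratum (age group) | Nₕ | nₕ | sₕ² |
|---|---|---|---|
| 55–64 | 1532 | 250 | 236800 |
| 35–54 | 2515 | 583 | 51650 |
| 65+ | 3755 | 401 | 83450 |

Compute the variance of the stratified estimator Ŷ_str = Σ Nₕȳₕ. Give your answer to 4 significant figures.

Var(Ŷ_str) = Σₕ Nₕ²(1 − fₕ)sₕ²/nₕ.
55–64: 1532²·(1 − 250/1532)·236800/250 = 1.8603235 × 10^9.
35–54: 2515²·(1 − 583/2515)·51650/583 = 4.3047396 × 10^8.
65+: 3755²·(1 − 401/3755)·83450/401 = 2.6209273 × 10^9.
Sum = 4.9117248 × 10^9.

4.912 × 10^9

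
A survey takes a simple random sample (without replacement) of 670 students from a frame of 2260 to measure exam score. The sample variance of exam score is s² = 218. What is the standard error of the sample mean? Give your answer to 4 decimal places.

0.4784

Under SRS without replacement, Var(ȳ) = (1 − f)·s²/n with f = n/N = 670/2260 = 0.29646018.
Var(ȳ) = (1 − 0.29646018)·218/670 = 0.70353982·0.32537313 = 0.22891296.
SE(ȳ) = √(0.22891296) = 0.4784.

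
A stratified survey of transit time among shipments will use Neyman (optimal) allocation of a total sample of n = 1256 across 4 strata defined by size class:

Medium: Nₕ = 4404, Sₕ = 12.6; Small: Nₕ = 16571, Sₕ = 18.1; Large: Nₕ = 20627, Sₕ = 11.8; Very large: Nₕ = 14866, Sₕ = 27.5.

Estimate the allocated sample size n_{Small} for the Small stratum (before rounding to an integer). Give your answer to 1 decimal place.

Neyman allocation: nₕ = n·NₕSₕ / Σⱼ NⱼSⱼ.
Σ NⱼSⱼ = 4404·12.6 + 16571·18.1 + 20627·11.8 + 14866·27.5 = 1.0076391 × 10^6.
n_{Small} = 1256·16571·18.1 / (1.0076391 × 10^6) = 373.9.

373.9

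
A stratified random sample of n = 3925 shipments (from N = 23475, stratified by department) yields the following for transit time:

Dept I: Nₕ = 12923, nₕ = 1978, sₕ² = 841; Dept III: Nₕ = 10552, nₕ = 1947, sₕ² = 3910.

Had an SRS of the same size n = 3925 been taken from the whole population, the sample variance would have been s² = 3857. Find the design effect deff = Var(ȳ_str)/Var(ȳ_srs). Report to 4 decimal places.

Var(ȳ_str) = Σ Wₕ²(1−fₕ)sₕ²/nₕ with Wₕ = Nₕ/23475:
  Dept I: (12923/23475)²·(1−1978/12923)·841/1978 = 0.10912836
  Dept III: (10552/23475)²·(1−1947/10552)·3910/1947 = 0.33089123
  → Var(ȳ_str) = 0.44001959.
Var(ȳ_srs) = (1 − 3925/23475)·3857/3925 = 0.81837271.
deff = 0.44001959 / 0.81837271 = 0.5377.

0.5377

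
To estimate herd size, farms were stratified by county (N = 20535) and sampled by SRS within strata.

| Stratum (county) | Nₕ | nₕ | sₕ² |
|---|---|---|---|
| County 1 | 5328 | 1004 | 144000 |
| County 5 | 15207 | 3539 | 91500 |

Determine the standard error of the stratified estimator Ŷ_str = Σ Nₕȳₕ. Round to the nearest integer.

88836

Var(Ŷ_str) = Σₕ Nₕ²(1 − fₕ)sₕ²/nₕ.
County 1: 5328²·(1 − 1004/5328)·144000/1004 = 3.304294 × 10^9.
County 5: 15207²·(1 − 3539/15207)·91500/3539 = 4.5875467 × 10^9.
Sum = 7.8918407 × 10^9.
SE = √(7.8918407 × 10^9) = 88836.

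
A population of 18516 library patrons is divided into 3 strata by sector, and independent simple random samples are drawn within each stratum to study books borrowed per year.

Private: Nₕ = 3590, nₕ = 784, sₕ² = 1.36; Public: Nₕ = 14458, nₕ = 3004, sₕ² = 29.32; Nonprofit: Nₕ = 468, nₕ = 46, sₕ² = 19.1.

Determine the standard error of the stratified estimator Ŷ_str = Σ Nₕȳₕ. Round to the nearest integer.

Var(Ŷ_str) = Σₕ Nₕ²(1 − fₕ)sₕ²/nₕ.
Private: 3590²·(1 − 784/3590)·1.36/784 = 17474.508.
Public: 14458²·(1 − 3004/14458)·29.32/3004 = 1.6163278 × 10^6.
Nonprofit: 468²·(1 − 46/468)·19.1/46 = 82003.774.
Sum = 1.7158061 × 10^6.
SE = √(1.7158061 × 10^6) = 1310.

1310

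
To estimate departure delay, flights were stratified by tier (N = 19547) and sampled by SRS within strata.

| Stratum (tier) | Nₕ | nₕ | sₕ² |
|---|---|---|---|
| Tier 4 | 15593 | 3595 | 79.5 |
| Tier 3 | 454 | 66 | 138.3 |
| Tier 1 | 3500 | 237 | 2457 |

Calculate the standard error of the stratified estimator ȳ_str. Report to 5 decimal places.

0.56716

Var(ȳ_str) = Σₕ Wₕ²(1 − fₕ)sₕ²/nₕ with Wₕ = Nₕ/N, N = 19547.
Tier 4: Wₕ = 0.79771832; term = 0.79771832²·(1 − 0.23055217)·79.5/3595 = 0.010827958.
Tier 3: Wₕ = 0.02322607; term = 0.02322607²·(1 − 0.14537445)·138.3/66 = 9.6606333 × 10^-4.
Tier 1: Wₕ = 0.17905561; term = 0.17905561²·(1 − 0.06771429)·2457/237 = 0.30987155.
Sum = 0.32166557.
SE = √(0.32166557) = 0.56716.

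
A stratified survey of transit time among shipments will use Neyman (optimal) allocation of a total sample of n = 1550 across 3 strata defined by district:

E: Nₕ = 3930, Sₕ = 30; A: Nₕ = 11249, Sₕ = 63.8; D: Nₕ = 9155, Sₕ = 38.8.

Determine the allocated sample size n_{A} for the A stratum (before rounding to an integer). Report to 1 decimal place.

934.2

Neyman allocation: nₕ = n·NₕSₕ / Σⱼ NⱼSⱼ.
Σ NⱼSⱼ = 3930·30 + 11249·63.8 + 9155·38.8 = 1.1908002 × 10^6.
n_{A} = 1550·11249·63.8 / (1.1908002 × 10^6) = 934.2.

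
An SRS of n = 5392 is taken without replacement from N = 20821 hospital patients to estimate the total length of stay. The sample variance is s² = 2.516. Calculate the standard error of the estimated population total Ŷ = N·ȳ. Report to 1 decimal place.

Var(Ŷ) = N²·Var(ȳ) = N²·(1 − n/N)·s²/n.
f = 5392/20821 = 0.25896931; Var(ȳ) = 0.74103069·2.516/5392 = 3.4577767 × 10^-4.
Var(Ŷ) = 20821² · (3.4577767 × 10^-4) = 149899.48.
SE(Ŷ) = √(149899.48) = 387.2.

387.2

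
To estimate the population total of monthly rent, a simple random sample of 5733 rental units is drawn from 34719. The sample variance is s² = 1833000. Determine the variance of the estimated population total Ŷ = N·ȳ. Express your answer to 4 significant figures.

3.218 × 10^11

Var(Ŷ) = N²·Var(ȳ) = N²·(1 − n/N)·s²/n.
f = 5733/34719 = 0.16512572; Var(ȳ) = 0.83487428·1833000/5733 = 266.93259.
Var(Ŷ) = 34719² · 266.93259 = 3.2176294 × 10^11.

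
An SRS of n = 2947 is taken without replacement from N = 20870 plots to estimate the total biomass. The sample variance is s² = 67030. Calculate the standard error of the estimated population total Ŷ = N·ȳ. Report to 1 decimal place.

92238.3

Var(Ŷ) = N²·Var(ȳ) = N²·(1 − n/N)·s²/n.
f = 2947/20870 = 0.14120747; Var(ȳ) = 0.85879253·67030/2947 = 19.533377.
Var(Ŷ) = 20870² · 19.533377 = 8.5078971 × 10^9.
SE(Ŷ) = √(8.5078971 × 10^9) = 92238.3.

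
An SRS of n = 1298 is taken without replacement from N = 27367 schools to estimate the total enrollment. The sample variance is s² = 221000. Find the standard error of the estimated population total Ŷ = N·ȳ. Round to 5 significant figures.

348530

Var(Ŷ) = N²·Var(ȳ) = N²·(1 − n/N)·s²/n.
f = 1298/27367 = 0.04742939; Var(ȳ) = 0.95257061·221000/1298 = 162.18652.
Var(Ŷ) = 27367² · 162.18652 = 1.2147003 × 10^11.
SE(Ŷ) = √(1.2147003 × 10^11) = 348530.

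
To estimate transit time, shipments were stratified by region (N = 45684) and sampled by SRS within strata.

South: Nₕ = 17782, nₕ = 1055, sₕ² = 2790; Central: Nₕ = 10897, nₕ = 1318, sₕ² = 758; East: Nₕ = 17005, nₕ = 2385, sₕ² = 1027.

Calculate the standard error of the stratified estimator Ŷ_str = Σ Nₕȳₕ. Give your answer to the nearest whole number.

Var(Ŷ_str) = Σₕ Nₕ²(1 − fₕ)sₕ²/nₕ.
South: 17782²·(1 − 1055/17782)·2790/1055 = 7.865936 × 10^8.
Central: 10897²·(1 − 1318/10897)·758/1318 = 6.0031738 × 10^7.
East: 17005²·(1 − 2385/17005)·1027/2385 = 1.0705478 × 10^8.
Sum = 9.5368012 × 10^8.
SE = √(9.5368012 × 10^8) = 30882.

30882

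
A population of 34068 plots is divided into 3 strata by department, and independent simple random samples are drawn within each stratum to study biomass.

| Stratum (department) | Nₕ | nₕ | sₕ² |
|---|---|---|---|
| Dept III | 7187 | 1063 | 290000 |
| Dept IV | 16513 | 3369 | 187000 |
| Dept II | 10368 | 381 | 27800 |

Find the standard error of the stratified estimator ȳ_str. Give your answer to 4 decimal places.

5.2187

Var(ȳ_str) = Σₕ Wₕ²(1 − fₕ)sₕ²/nₕ with Wₕ = Nₕ/N, N = 34068.
Dept III: Wₕ = 0.21096043; term = 0.21096043²·(1 − 0.14790594)·290000/1063 = 10.345567.
Dept IV: Wₕ = 0.48470706; term = 0.48470706²·(1 − 0.20402107)·187000/3369 = 10.380084.
Dept II: Wₕ = 0.30433251; term = 0.30433251²·(1 − 0.03674769)·27800/381 = 6.5096342.
Sum = 27.235285.
SE = √(27.235285) = 5.2187.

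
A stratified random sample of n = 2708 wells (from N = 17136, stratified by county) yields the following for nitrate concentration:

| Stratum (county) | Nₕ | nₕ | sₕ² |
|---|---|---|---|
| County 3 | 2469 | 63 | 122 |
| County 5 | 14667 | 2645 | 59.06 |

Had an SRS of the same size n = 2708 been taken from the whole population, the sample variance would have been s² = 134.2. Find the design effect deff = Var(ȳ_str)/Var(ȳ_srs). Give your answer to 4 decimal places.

Var(ȳ_str) = Σ Wₕ²(1−fₕ)sₕ²/nₕ with Wₕ = Nₕ/17136:
  County 3: (2469/17136)²·(1−63/2469)·122/63 = 0.039175729
  County 5: (14667/17136)²·(1−2645/14667)·59.06/2645 = 0.013408089
  → Var(ȳ_str) = 0.052583818.
Var(ȳ_srs) = (1 − 2708/17136)·134.2/2708 = 0.041725403.
deff = 0.052583818 / 0.041725403 = 1.2602.

1.2602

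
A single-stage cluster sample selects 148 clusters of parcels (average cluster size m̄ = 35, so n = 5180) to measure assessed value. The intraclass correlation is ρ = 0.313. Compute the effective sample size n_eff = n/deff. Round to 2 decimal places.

444.94

deff = 1 + (35 − 1)·0.313 = 1 + 10.642 = 11.642.
n_eff = 5180 / 11.642 = 444.94.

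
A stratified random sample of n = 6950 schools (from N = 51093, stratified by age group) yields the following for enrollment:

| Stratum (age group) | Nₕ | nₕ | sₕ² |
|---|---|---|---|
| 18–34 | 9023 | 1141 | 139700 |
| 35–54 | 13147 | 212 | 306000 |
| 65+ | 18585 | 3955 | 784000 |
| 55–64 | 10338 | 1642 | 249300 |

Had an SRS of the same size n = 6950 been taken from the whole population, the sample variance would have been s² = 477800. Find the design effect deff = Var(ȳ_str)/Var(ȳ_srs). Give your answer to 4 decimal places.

2.0748

Var(ȳ_str) = Σ Wₕ²(1−fₕ)sₕ²/nₕ with Wₕ = Nₕ/51093:
  18–34: (9023/51093)²·(1−1141/9023)·139700/1141 = 3.3356106
  35–54: (13147/51093)²·(1−212/13147)·306000/212 = 94.027709
  65+: (18585/51093)²·(1−3955/18585)·784000/3955 = 20.646843
  55–64: (10338/51093)²·(1−1642/10338)·249300/1642 = 5.2285634
  → Var(ȳ_str) = 123.23873.
Var(ȳ_srs) = (1 − 6950/51093)·477800/6950 = 59.396627.
deff = 123.23873 / 59.396627 = 2.0748.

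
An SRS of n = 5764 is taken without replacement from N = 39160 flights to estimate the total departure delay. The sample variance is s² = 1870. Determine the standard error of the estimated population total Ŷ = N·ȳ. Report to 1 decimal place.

Var(Ŷ) = N²·Var(ȳ) = N²·(1 − n/N)·s²/n.
f = 5764/39160 = 0.14719101; Var(ȳ) = 0.85280899·1870/5764 = 0.27667467.
Var(Ŷ) = 39160² · 0.27667467 = 4.2428216 × 10^8.
SE(Ŷ) = √(4.2428216 × 10^8) = 20598.1.

20598.1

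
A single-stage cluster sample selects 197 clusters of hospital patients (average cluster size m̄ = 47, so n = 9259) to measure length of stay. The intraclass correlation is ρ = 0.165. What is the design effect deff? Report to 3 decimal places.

deff = 1 + (47 − 1)·0.165 = 1 + 7.59 = 8.59.

8.590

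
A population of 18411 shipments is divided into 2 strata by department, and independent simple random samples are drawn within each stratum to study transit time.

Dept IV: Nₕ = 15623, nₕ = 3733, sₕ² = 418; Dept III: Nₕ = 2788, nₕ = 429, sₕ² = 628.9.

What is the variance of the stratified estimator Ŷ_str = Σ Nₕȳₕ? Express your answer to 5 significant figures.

Var(Ŷ_str) = Σₕ Nₕ²(1 − fₕ)sₕ²/nₕ.
Dept IV: 15623²·(1 − 3733/15623)·418/3733 = 2.080006 × 10^7.
Dept III: 2788²·(1 − 429/2788)·628.9/429 = 9.641509 × 10^6.
Sum = 3.0441569 × 10^7.

3.0442 × 10^7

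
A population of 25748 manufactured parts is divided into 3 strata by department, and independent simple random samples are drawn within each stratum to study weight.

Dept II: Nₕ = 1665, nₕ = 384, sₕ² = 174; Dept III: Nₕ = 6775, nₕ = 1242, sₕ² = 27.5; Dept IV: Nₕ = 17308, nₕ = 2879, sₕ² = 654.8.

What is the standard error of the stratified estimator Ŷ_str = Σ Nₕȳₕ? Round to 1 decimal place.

7654.8

Var(Ŷ_str) = Σₕ Nₕ²(1 − fₕ)sₕ²/nₕ.
Dept II: 1665²·(1 − 384/1665)·174/384 = 966454.45.
Dept III: 6775²·(1 − 1242/6775)·27.5/1242 = 830005.69.
Dept IV: 17308²·(1 − 2879/17308)·654.8/2879 = 5.6800234 × 10^7.
Sum = 5.8596694 × 10^7.
SE = √(5.8596694 × 10^7) = 7654.8.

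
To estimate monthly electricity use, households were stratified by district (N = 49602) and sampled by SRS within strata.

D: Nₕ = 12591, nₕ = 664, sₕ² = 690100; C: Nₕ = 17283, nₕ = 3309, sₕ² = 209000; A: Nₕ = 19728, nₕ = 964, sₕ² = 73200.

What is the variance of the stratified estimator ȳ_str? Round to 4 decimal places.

Var(ȳ_str) = Σₕ Wₕ²(1 − fₕ)sₕ²/nₕ with Wₕ = Nₕ/N, N = 49602.
D: Wₕ = 0.25384057; term = 0.25384057²·(1 − 0.05273608)·690100/664 = 63.436179.
C: Wₕ = 0.34843353; term = 0.34843353²·(1 − 0.19145982)·209000/3309 = 6.1999903.
A: Wₕ = 0.39772590; term = 0.39772590²·(1 − 0.04886456)·73200/964 = 11.424683.
Sum = 81.060852.

81.0609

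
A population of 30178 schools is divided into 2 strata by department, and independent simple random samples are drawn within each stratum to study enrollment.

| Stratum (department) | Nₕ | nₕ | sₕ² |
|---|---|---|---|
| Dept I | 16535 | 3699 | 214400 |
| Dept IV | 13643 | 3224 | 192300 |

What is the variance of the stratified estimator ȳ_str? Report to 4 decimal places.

Var(ȳ_str) = Σₕ Wₕ²(1 − fₕ)sₕ²/nₕ with Wₕ = Nₕ/N, N = 30178.
Dept I: Wₕ = 0.54791570; term = 0.54791570²·(1 − 0.22370729)·214400/3699 = 13.508075.
Dept IV: Wₕ = 0.45208430; term = 0.45208430²·(1 − 0.23631166)·192300/3224 = 9.3097766.
Sum = 22.817852.

22.8179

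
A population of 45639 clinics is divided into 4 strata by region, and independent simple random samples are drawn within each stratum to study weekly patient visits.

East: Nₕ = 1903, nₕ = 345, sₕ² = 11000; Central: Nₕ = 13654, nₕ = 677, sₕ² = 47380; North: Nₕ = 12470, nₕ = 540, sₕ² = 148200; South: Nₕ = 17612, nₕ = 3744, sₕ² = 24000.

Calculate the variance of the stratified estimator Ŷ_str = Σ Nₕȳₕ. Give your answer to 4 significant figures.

Var(Ŷ_str) = Σₕ Nₕ²(1 − fₕ)sₕ²/nₕ.
East: 1903²·(1 − 345/1903)·11000/345 = 9.4532214 × 10^7.
Central: 13654²·(1 − 677/13654)·47380/677 = 1.240054 × 10^10.
North: 12470²·(1 − 540/12470)·148200/540 = 4.0828304 × 10^10.
South: 17612²·(1 − 3744/17612)·24000/3744 = 1.5656616 × 10^9.
Sum = 5.4889038 × 10^10.

5.489 × 10^10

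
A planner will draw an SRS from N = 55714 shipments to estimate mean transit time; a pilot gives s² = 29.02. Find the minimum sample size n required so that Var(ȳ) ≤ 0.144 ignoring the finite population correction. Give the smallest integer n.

202

Without fpc, n₀ = s²/D = 29.02/0.144 = 201.5278.
Rounding up, n = 202.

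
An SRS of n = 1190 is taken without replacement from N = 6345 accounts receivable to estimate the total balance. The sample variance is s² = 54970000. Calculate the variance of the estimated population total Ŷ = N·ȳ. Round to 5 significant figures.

1.5109 × 10^12

Var(Ŷ) = N²·Var(ȳ) = N²·(1 − n/N)·s²/n.
f = 1190/6345 = 0.18754925; Var(ȳ) = 0.81245075·54970000/1190 = 37529.763.
Var(Ŷ) = 6345² · 37529.763 = 1.5109117 × 10^12.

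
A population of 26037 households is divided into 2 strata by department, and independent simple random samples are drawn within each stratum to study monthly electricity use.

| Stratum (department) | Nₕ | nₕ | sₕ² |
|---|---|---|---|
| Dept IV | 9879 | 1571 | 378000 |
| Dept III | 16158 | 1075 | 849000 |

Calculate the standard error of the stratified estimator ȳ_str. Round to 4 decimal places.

Var(ȳ_str) = Σₕ Wₕ²(1 − fₕ)sₕ²/nₕ with Wₕ = Nₕ/N, N = 26037.
Dept IV: Wₕ = 0.37942159; term = 0.37942159²·(1 − 0.15902419)·378000/1571 = 29.130182.
Dept III: Wₕ = 0.62057841; term = 0.62057841²·(1 − 0.06653051)·849000/1075 = 283.91783.
Sum = 313.04801.
SE = √(313.04801) = 17.6932.

17.6932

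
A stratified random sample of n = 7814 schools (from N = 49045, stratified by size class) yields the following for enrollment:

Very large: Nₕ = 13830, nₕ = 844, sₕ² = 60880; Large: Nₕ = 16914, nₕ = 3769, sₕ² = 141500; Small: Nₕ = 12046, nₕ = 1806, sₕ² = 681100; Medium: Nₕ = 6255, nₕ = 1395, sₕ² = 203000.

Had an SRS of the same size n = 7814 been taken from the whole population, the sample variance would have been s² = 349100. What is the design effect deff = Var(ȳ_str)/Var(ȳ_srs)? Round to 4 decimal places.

Var(ȳ_str) = Σ Wₕ²(1−fₕ)sₕ²/nₕ with Wₕ = Nₕ/49045:
  Very large: (13830/49045)²·(1−844/13830)·60880/844 = 5.3856769
  Large: (16914/49045)²·(1−3769/16914)·141500/3769 = 3.470146
  Small: (12046/49045)²·(1−1806/12046)·681100/1806 = 19.339555
  Medium: (6255/49045)²·(1−1395/6255)·203000/1395 = 1.8390602
  → Var(ȳ_str) = 30.034438.
Var(ȳ_srs) = (1 − 7814/49045)·349100/7814 = 37.558269.
deff = 30.034438 / 37.558269 = 0.7997.

0.7997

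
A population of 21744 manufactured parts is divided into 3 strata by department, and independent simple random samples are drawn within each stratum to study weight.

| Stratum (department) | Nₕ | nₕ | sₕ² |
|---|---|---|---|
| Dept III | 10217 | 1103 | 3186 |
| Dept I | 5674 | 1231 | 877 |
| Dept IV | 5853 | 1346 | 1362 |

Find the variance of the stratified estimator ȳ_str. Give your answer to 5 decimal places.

Var(ȳ_str) = Σₕ Wₕ²(1 − fₕ)sₕ²/nₕ with Wₕ = Nₕ/N, N = 21744.
Dept III: Wₕ = 0.46987675; term = 0.46987675²·(1 − 0.10795733)·3186/1103 = 0.5688841.
Dept I: Wₕ = 0.26094555; term = 0.26094555²·(1 − 0.21695453)·877/1231 = 0.037986415.
Dept IV: Wₕ = 0.26917770; term = 0.26917770²·(1 − 0.22996754)·1362/1346 = 0.056457189.
Sum = 0.6633277.

0.66333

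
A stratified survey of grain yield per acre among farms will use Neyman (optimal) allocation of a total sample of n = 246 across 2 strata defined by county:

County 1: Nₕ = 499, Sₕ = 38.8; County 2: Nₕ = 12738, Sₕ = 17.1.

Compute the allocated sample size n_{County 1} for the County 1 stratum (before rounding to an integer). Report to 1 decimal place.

Neyman allocation: nₕ = n·NₕSₕ / Σⱼ NⱼSⱼ.
Σ NⱼSⱼ = 499·38.8 + 12738·17.1 = 237181.
n_{County 1} = 246·499·38.8 / 237181 = 20.1.

20.1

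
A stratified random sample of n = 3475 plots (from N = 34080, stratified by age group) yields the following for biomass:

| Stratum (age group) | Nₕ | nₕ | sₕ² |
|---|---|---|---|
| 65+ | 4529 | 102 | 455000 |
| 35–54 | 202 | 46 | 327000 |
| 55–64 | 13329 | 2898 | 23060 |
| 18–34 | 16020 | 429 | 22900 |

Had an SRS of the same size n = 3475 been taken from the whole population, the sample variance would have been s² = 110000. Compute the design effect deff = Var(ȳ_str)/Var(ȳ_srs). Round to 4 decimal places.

Var(ȳ_str) = Σ Wₕ²(1−fₕ)sₕ²/nₕ with Wₕ = Nₕ/34080:
  65+: (4529/34080)²·(1−102/4529)·455000/102 = 77.005881
  35–54: (202/34080)²·(1−46/202)·327000/46 = 0.1928709
  55–64: (13329/34080)²·(1−2898/13329)·23060/2898 = 0.95254448
  18–34: (16020/34080)²·(1−429/16020)·22900/429 = 11.479303
  → Var(ȳ_str) = 89.630599.
Var(ȳ_srs) = (1 − 3475/34080)·110000/3475 = 28.426977.
deff = 89.630599 / 28.426977 = 3.1530.

3.1530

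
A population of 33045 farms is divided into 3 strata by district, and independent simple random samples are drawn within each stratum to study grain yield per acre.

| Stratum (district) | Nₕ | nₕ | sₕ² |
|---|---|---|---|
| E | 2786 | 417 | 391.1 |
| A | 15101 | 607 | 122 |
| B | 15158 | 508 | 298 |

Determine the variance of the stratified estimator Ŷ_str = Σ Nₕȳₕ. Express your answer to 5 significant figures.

Var(Ŷ_str) = Σₕ Nₕ²(1 − fₕ)sₕ²/nₕ.
E: 2786²·(1 − 417/2786)·391.1/417 = 6.1901038 × 10^6.
A: 15101²·(1 − 607/15101)·122/607 = 4.3991129 × 10^7.
B: 15158²·(1 − 508/15158)·298/508 = 1.302663 × 10^8.
Sum = 1.8044753 × 10^8.

1.8045 × 10^8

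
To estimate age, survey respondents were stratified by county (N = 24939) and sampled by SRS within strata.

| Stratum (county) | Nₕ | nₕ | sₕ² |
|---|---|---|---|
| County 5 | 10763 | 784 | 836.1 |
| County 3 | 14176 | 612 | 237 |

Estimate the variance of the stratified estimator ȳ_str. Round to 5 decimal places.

0.30389

Var(ȳ_str) = Σₕ Wₕ²(1 − fₕ)sₕ²/nₕ with Wₕ = Nₕ/N, N = 24939.
County 5: Wₕ = 0.43157304; term = 0.43157304²·(1 − 0.07284214)·836.1/784 = 0.18416388.
County 3: Wₕ = 0.56842696; term = 0.56842696²·(1 − 0.04317156)·237/612 = 0.11972376.
Sum = 0.30388764.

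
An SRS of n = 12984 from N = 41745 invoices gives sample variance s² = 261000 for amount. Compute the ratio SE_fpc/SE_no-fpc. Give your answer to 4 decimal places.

0.8300

f = n/N = 12984/41745 = 0.31103126.
SE_no-fpc = √(s²/n) = 4.4834879; SE_fpc = √((1−f)s²/n) = 3.7214806.
Ratio = √(1−f) = 0.83004141.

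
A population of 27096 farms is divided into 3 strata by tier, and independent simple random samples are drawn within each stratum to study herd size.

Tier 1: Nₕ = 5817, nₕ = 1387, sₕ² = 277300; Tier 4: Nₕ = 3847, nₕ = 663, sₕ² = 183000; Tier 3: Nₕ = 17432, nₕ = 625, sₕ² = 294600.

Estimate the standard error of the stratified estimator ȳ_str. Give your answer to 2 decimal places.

14.13

Var(ȳ_str) = Σₕ Wₕ²(1 − fₕ)sₕ²/nₕ with Wₕ = Nₕ/N, N = 27096.
Tier 1: Wₕ = 0.21468113; term = 0.21468113²·(1 − 0.23843906)·277300/1387 = 7.0172319.
Tier 4: Wₕ = 0.14197668; term = 0.14197668²·(1 − 0.17234208)·183000/663 = 4.6049237.
Tier 3: Wₕ = 0.64334219; term = 0.64334219²·(1 − 0.03585360)·294600/625 = 188.09609.
Sum = 199.71825.
SE = √(199.71825) = 14.13.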